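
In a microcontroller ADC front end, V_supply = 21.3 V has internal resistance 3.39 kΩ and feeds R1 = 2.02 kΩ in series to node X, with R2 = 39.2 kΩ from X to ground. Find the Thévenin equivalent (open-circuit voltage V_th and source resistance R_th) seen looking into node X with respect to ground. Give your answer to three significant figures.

R1' = 3.39 + 2.02 = 5.410 kΩ (source resistance + R1).
With X open, the divider is unloaded: V_th = 21.3 × 39.2/44.61 = 18.72 V.
Zeroing V_supply shorts the top of R1' to ground, so R_th = R1' ‖ R2 = 4.754 kΩ.

V_th ≈ 18.7 V, R_th ≈ 4.75 kΩ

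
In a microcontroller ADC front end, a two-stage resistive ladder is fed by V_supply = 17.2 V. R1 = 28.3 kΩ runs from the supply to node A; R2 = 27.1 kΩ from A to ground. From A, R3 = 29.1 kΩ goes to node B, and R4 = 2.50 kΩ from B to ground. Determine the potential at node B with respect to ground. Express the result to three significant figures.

V_B ≈ 0.463 V

The second stage (R3 + R4 = 31.60 kΩ) loads node A in parallel with R2.
R2 ‖ (R3+R4) = 14.59 kΩ.
First divider: V_A = V_supply · 14.59/(28.3 + 14.59) = 5.851 V.
Then the unloaded second divider: V_B = V_A × R4/(R3+R4) = 5.851 × 0.07911 = 0.4629 V.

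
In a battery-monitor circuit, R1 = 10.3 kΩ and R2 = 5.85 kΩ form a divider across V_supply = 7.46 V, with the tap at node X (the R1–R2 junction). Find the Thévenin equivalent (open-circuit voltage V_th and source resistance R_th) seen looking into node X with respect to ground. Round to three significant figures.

V_th is the unloaded tap voltage: V_supply · R2/(R1+R2) = 7.46 × 0.3622 = 2.702 V.
With V_supply suppressed (replaced by a short), R_th = R1 ‖ R2 = (10.30 × 5.85)/(10.30 + 5.85) = 3.731 kΩ.

V_th ≈ 2.70 V, R_th ≈ 3.73 kΩ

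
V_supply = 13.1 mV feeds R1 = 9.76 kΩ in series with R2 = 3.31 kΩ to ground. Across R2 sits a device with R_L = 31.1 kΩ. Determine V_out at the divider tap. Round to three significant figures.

V_out ≈ 3.07 mV

R2 ‖ R_L = (3.31 × 31.1)/(3.31 + 31.1) = 2.992 kΩ.
Now apply the divider: V_out = 13.1 × 0.2346 = 3.073 mV.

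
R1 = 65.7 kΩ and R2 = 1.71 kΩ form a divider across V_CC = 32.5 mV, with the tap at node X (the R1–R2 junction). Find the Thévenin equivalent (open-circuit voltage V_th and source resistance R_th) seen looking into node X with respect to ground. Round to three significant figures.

V_th ≈ 0.824 mV, R_th ≈ 1.67 kΩ

Open-circuit (no load on X): V_th = V_CC · R2/(R1 + R2) = 32.5 × 1.71/(65.70 + 1.71) = 0.8244 mV.
Looking into X with the source shorted: R_th = R1·R2/(R1+R2) = 65.70 × 1.71/67.41 = 1.667 kΩ.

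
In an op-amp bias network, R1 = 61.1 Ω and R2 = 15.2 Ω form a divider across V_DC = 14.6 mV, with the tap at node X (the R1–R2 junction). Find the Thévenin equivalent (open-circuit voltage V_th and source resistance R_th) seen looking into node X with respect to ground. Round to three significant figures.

V_th ≈ 2.91 mV, R_th ≈ 12.2 Ω

V_th is the unloaded tap voltage: V_DC · R2/(R1+R2) = 14.6 × 0.1992 = 2.909 mV.
Zeroing V_DC shorts the top of R1 to ground, so R_th = R1 ‖ R2 = 12.17 Ω.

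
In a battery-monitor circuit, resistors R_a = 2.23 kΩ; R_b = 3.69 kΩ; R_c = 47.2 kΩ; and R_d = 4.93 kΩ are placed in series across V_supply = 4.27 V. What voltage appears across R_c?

V ≈ 3.47 V

Total series resistance ΣR = 2.23 + 3.69 + 47.2 + 4.93 = 58.05 kΩ.
By the voltage-divider rule, V = 4.27 × 47.20/58.05 = 3.472 V.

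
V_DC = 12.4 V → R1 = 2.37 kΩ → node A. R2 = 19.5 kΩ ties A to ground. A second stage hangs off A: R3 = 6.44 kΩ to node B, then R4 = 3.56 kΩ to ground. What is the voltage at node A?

V_A ≈ 9.13 V

Looking into the second stage from A: R3 + R4 = 10.00 kΩ appears in parallel with R2.
R2 ‖ (R3+R4) = 6.610 kΩ.
First divider: V_A = V_DC · 6.610/(2.37 + 6.610) = 9.127 V.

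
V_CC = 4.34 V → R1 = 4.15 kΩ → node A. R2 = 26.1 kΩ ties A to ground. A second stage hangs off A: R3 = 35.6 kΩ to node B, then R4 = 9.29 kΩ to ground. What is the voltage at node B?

V_B ≈ 0.718 V

The second stage (R3 + R4 = 44.89 kΩ) loads node A in parallel with R2.
R2 ‖ (R3+R4) = 16.50 kΩ.
So V_A = 4.34 × 0.7991 = 3.468 V.
Stage 2 is unloaded, so V_B = V_A · R4/(R3+R4) = 3.468 × 9.29/44.89 = 0.7177 V.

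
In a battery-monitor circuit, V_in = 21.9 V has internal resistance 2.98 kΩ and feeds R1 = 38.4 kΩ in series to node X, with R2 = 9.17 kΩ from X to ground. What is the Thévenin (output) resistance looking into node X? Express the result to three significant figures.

R1' = 2.98 + 38.4 = 41.38 kΩ (source resistance + R1).
Zeroing V_in shorts the top of R1' to ground, so R_th = R1' ‖ R2 = 7.507 kΩ.

R_th ≈ 7.51 kΩ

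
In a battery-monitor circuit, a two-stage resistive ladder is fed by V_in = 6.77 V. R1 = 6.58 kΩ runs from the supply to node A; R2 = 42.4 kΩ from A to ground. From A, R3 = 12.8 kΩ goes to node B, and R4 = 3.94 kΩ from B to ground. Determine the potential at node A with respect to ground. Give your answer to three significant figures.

The second stage (R3 + R4 = 16.74 kΩ) loads node A in parallel with R2.
R2 ‖ (R3+R4) = 12.00 kΩ.
V_A = 6.77 × 12.00/(6.58 + 12.00) = 4.373 V.

V_A ≈ 4.37 V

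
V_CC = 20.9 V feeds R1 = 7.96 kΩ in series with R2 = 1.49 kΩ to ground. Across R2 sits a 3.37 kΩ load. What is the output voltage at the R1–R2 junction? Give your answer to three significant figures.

V_out ≈ 2.40 V

The load sits in parallel with R2, giving an effective lower resistance R2' = R2·R_L/(R2+R_L) = 1.033 kΩ.
Voltage divider with the loaded lower leg: V_out = 20.9 × 1.033/(7.96 + 1.033) = 20.9 × 0.1149 = 2.401 V.
(Unloaded it would be 3.30 V; the load pulls it down.)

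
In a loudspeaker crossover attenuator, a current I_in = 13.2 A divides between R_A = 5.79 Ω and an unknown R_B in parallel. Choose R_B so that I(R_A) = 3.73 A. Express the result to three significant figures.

In a two-way split, I_A/I_in = R_B/(R_A + R_B).
3.73/13.2 = R_B/(R_A + R_B) → R_B = R_A · (0.2826)/(1 − 0.2826) = 5.79 × 0.3939 = 2.281 Ω.

R_B ≈ 2.28 Ω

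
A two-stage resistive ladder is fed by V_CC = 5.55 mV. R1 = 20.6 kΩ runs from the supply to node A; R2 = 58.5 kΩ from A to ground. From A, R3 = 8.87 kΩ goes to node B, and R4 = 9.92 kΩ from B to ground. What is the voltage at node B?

V_B ≈ 1.20 mV

The second stage (R3 + R4 = 18.79 kΩ) loads node A in parallel with R2.
Effective lower resistance at A: R2 ‖ 18.79 = 14.22 kΩ.
V_A = 5.55 × 14.22/(20.6 + 14.22) = 2.267 mV.
V_B = V_A × 0.5279 = 1.197 mV.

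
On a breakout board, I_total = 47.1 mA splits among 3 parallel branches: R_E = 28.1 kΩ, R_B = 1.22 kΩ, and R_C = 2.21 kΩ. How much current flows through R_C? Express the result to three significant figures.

I ≈ 16.3 mA

ΣG = 1/28.1 + 1/1.22 + 1/2.21 = 1.308.
Current divider: I(R_C) = I_total · G_k/ΣG = 47.1 × (0.4525/1.308) = 47.1 × 0.3460 = 16.30 mA.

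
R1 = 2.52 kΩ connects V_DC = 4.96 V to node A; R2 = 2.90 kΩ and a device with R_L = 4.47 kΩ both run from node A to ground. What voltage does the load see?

V_out ≈ 2.04 V

First combine the lower leg with the load: R2 ‖ R_L = 1.759 kΩ.
Voltage divider with the loaded lower leg: V_out = 4.96 × 1.759/(2.52 + 1.759) = 4.96 × 0.4111 = 2.039 V.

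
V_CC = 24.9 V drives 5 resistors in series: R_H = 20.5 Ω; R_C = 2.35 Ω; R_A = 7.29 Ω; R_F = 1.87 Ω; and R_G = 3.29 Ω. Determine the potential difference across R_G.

Series total: ΣR = 20.5 + 2.35 + 7.29 + 1.87 + 3.29 = 35.30 Ω.
By the voltage-divider rule, V = 24.9 × 3.290/35.30 = 2.321 V.

V ≈ 2.32 V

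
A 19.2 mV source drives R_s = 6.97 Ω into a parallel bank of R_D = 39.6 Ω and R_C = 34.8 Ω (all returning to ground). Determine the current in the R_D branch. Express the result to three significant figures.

I ≈ 0.352 mA

Combine the parallel branches: R_p = (1/39.6 + 1/34.8)⁻¹ = 18.52 Ω.
V_A = 19.2 × 18.52/25.49 = 13.95 mV.
Branch current I = V_A/R_D = 13.95/39.6 = 0.3523 mA.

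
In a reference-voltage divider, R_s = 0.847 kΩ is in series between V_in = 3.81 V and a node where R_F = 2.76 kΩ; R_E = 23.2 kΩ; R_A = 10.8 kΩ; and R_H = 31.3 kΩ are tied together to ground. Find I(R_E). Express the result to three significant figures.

Combine the parallel branches: R_p = (1/2.76 + 1/23.2 + 1/10.8 + 1/31.3)⁻¹ = 1.887 kΩ.
V_A by voltage divider: V_A = 3.81 × 1.887/(0.847 + 1.887) = 2.630 V.
I(R_E) = V_A / R_E = 2.630/23.2 = 0.1133 mA.

I ≈ 0.113 mA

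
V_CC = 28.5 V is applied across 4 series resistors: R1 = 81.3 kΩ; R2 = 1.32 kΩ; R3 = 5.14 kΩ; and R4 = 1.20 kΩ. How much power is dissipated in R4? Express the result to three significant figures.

P ≈ 0.123 mW

ΣR = 88.96 kΩ → I = 28.5/88.96 = 0.3204 mA.
P = I²R = 0.1026 × 1.20 = 0.1232 mW.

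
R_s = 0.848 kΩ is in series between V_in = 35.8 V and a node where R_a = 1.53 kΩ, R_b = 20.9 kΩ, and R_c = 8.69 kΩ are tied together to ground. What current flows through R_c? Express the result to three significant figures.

Combine the parallel branches: R_p = (1/1.53 + 1/20.9 + 1/8.69)⁻¹ = 1.225 kΩ.
V_A = 35.8 × 1.225/2.073 = 21.15 V.
I(R_c) = V_A / R_c = 21.15/8.69 = 2.434 mA.
(Check via current divider: I_total = 17.27 mA; share G_k/ΣG = 0.1409 → same result.)

I ≈ 2.43 mA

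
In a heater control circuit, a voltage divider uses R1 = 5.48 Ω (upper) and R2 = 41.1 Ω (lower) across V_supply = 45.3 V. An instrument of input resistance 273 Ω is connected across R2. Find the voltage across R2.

V_out ≈ 39.3 V

R2 ‖ R_L = (41.1 × 273)/(41.1 + 273) = 35.72 Ω.
Voltage divider with the loaded lower leg: V_out = 45.3 × 35.72/(5.48 + 35.72) = 45.3 × 0.8670 = 39.27 V.
(Unloaded it would be 40.0 V; the load pulls it down.)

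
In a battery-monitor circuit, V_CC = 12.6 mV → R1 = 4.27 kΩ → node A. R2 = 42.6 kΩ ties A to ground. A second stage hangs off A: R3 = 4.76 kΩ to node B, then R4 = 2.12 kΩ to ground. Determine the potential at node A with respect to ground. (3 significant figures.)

V_A ≈ 7.32 mV

Node A sees R2 in parallel with the series input of stage 2, R3 + R4 = 6.880 kΩ.
R2 ‖ (R3+R4) = 5.923 kΩ.
V_A = 12.6 × 5.923/(4.27 + 5.923) = 7.322 mV.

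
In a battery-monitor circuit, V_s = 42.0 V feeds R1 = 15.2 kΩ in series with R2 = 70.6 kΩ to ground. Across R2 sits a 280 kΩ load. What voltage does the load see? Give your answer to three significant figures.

R2 ‖ R_L = (70.6 × 280)/(70.6 + 280) = 56.38 kΩ.
Voltage divider with the loaded lower leg: V_out = 42.0 × 56.38/(15.2 + 56.38) = 42.0 × 0.7877 = 33.08 V.

V_out ≈ 33.1 V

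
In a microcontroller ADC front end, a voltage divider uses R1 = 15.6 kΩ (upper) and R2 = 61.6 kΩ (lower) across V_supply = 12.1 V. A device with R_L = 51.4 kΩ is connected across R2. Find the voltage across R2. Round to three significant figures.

First combine the lower leg with the load: R2 ‖ R_L = 28.02 kΩ.
Then V_out = V_supply · R2'/(R1 + R2') = 12.1 × 28.02/43.62 = 7.773 V.

V_out ≈ 7.77 V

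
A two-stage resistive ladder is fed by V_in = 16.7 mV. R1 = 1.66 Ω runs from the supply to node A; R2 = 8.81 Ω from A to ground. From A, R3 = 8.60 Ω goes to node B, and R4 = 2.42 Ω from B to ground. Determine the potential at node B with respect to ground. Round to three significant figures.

The second stage (R3 + R4 = 11.02 Ω) loads node A in parallel with R2.
R2 ‖ (R3+R4) = 4.896 Ω.
So V_A = 16.7 × 0.7468 = 12.47 mV.
V_B = V_A × 0.2196 = 2.739 mV.

V_B ≈ 2.74 mV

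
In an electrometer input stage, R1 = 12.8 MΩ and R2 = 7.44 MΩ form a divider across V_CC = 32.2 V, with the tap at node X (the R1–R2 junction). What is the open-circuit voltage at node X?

V_th is the unloaded tap voltage: V_CC · R2/(R1+R2) = 32.2 × 0.3676 = 11.84 V.

V_th ≈ 11.8 V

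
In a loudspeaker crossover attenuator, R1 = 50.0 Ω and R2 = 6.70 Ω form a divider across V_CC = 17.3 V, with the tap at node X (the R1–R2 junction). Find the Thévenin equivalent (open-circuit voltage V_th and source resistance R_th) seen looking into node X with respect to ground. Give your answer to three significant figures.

V_th is the unloaded tap voltage: V_CC · R2/(R1+R2) = 17.3 × 0.1182 = 2.044 V.
Zeroing V_CC shorts the top of R1 to ground, so R_th = R1 ‖ R2 = 5.908 Ω.

V_th ≈ 2.04 V, R_th ≈ 5.91 Ω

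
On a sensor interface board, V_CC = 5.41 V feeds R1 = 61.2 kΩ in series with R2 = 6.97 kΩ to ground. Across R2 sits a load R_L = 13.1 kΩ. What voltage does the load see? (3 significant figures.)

The load sits in parallel with R2, giving an effective lower resistance R2' = R2·R_L/(R2+R_L) = 4.549 kΩ.
Now apply the divider: V_out = 5.41 × 0.06919 = 0.3743 V.

V_out ≈ 0.374 V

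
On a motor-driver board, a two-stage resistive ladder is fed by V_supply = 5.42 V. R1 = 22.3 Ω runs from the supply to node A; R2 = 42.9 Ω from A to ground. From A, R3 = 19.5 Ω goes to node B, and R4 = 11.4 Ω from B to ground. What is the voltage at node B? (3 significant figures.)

V_B ≈ 0.892 V

Looking into the second stage from A: R3 + R4 = 30.90 Ω appears in parallel with R2.
Effective lower resistance at A: R2 ‖ 30.90 = 17.96 Ω.
V_A = 5.42 × 17.96/(22.3 + 17.96) = 2.418 V.
Then the unloaded second divider: V_B = V_A × R4/(R3+R4) = 2.418 × 0.3689 = 0.8921 V.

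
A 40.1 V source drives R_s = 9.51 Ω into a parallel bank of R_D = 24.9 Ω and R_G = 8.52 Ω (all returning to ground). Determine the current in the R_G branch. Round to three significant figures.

Combine the parallel branches: R_p = (1/24.9 + 1/8.52)⁻¹ = 6.348 Ω.
V_A = 40.1 × 6.348/15.86 = 16.05 V.
Branch current I = V_A/R_G = 16.05/8.52 = 1.884 A.

I ≈ 1.88 A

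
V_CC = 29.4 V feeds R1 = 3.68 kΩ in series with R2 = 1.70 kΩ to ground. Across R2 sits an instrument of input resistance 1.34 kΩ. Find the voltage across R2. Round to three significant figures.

V_out ≈ 4.97 V

First combine the lower leg with the load: R2 ‖ R_L = 0.7493 kΩ.
Then V_out = V_CC · R2'/(R1 + R2') = 29.4 × 0.7493/4.429 = 4.974 V.
(Unloaded it would be 9.29 V; the load pulls it down.)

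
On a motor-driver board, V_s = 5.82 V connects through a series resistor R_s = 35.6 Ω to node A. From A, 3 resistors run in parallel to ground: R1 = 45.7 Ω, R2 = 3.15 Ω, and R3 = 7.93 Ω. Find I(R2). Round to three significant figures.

Parallel bank: R_p = 1/(1/45.7 + 1/3.15 + 1/7.93) = 2.148 Ω.
Node voltage V_A = V_s · R_p/(R_s + R_p) = 5.82 × 0.05692 = 0.3312 V.
I(R2) = V_A / R2 = 0.3312/3.15 = 0.1052 A.

I ≈ 0.105 A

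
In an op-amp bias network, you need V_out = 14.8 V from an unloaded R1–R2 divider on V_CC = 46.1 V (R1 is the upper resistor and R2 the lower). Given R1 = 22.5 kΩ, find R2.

Required fraction k = V_out/V_CC = 0.3210.
So R2 = R1 · V_out/(V_CC − V_out) = 22.5 × 14.8/(46.1 − 14.8) = 22.5 × 0.4728 = 10.64 kΩ.

R2 ≈ 10.6 kΩ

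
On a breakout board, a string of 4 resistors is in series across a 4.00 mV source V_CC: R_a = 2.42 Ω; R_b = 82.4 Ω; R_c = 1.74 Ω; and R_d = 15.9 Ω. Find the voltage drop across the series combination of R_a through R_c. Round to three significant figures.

V ≈ 3.38 mV

ΣR = 2.42 + 82.4 + 1.74 + 15.9 = 102.5 Ω.
R_{R_a..R_c} = 2.42 + 82.4 + 1.74 = 86.56 Ω.
By the voltage-divider rule, V = 4.00 × 86.56/102.5 = 3.379 mV.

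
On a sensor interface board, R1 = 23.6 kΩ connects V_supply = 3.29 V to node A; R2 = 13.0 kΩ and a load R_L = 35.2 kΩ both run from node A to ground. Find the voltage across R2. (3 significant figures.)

V_out ≈ 0.944 V

The load sits in parallel with R2, giving an effective lower resistance R2' = R2·R_L/(R2+R_L) = 9.494 kΩ.
Voltage divider with the loaded lower leg: V_out = 3.29 × 9.494/(23.6 + 9.494) = 3.29 × 0.2869 = 0.9438 V.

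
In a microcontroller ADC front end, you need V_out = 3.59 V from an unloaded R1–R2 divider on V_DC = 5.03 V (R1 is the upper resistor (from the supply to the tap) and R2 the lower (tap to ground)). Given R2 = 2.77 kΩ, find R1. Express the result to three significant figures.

R1 ≈ 1.11 kΩ

Required fraction k = V_out/V_DC = 0.7137.
So R1 = R2 · (V_DC/V_out − 1) = 2.77 × (5.03/3.59 − 1) = 2.77 × 0.4011 = 1.111 kΩ.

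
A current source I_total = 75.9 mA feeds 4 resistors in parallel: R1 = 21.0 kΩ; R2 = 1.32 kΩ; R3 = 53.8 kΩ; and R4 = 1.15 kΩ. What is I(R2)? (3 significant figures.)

ΣG = 1/21.0 + 1/1.32 + 1/53.8 + 1/1.15 = 1.693.
Current divider: I(R2) = I_total · G_k/ΣG = 75.9 × (0.7576/1.693) = 75.9 × 0.4474 = 33.96 mA.

I ≈ 34.0 mA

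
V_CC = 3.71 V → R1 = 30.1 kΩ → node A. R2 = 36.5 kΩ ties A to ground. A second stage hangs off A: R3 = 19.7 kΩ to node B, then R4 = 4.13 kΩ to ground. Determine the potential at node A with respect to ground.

V_A ≈ 1.20 V

Node A sees R2 in parallel with the series input of stage 2, R3 + R4 = 23.83 kΩ.
Effective lower resistance at A: R2 ‖ 23.83 = 14.42 kΩ.
First divider: V_A = V_CC · 14.42/(30.1 + 14.42) = 1.202 V.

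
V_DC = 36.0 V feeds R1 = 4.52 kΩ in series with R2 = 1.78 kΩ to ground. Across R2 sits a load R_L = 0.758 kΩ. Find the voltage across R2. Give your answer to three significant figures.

V_out ≈ 3.79 V

First combine the lower leg with the load: R2 ‖ R_L = 0.5316 kΩ.
Now apply the divider: V_out = 36.0 × 0.1052 = 3.789 V.
(Unloaded it would be 10.2 V; the load pulls it down.)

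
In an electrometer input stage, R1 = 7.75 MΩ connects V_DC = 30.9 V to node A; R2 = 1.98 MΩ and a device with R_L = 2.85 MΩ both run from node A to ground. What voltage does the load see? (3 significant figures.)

The load sits in parallel with R2, giving an effective lower resistance R2' = R2·R_L/(R2+R_L) = 1.168 MΩ.
Now apply the divider: V_out = 30.9 × 0.1310 = 4.048 V.
(Unloaded it would be 6.29 V; the load pulls it down.)

V_out ≈ 4.05 V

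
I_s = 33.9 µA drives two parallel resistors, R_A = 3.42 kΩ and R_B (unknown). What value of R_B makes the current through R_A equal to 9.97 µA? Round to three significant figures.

R_B ≈ 1.42 kΩ

The fraction through R_A equals R_B/(R_A+R_B).
9.97/33.9 = R_B/(R_A + R_B) → R_B = R_A · (0.2941)/(1 − 0.2941) = 3.42 × 0.4166 = 1.425 kΩ.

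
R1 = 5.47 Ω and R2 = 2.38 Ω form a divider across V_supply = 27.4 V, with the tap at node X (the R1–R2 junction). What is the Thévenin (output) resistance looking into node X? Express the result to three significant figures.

Looking into X with the source shorted: R_th = R1·R2/(R1+R2) = 5.470 × 2.38/7.850 = 1.658 Ω.

R_th ≈ 1.66 Ω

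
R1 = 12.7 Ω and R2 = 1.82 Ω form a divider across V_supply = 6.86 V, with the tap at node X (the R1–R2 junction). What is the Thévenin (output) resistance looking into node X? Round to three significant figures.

R_th ≈ 1.59 Ω

Zeroing V_supply shorts the top of R1 to ground, so R_th = R1 ‖ R2 = 1.592 Ω.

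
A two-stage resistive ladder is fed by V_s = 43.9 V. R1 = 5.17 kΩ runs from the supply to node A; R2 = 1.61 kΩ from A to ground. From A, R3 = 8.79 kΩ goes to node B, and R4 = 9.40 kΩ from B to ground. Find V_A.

Node A sees R2 in parallel with the series input of stage 2, R3 + R4 = 18.19 kΩ.
Effective lower resistance at A: R2 ‖ 18.19 = 1.479 kΩ.
So V_A = 43.9 × 0.2224 = 9.766 V.

V_A ≈ 9.77 V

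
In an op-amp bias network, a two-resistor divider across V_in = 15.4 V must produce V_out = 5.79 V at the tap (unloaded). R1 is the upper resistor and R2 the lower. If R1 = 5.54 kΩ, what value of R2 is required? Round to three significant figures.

R2 ≈ 3.34 kΩ

The divider ratio is R2/(R1+R2) = 5.79/15.4 = 0.3760.
Rearranging, R2 = R1·k/(1−k) = 5.54 × 0.6025 = 3.338 kΩ.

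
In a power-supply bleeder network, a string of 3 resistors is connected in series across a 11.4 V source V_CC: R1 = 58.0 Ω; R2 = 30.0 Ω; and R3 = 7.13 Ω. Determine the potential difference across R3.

V ≈ 0.854 V

ΣR = 58.0 + 30.0 + 7.13 = 95.13 Ω.
V = V_CC · R/ΣR = 11.4 × 0.07495 = 0.8544 V.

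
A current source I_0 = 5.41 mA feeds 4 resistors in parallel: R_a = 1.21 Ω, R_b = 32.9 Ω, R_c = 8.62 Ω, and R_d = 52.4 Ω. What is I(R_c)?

I ≈ 0.633 mA

ΣG = 1/1.21 + 1/32.9 + 1/8.62 + 1/52.4 = 0.9919.
Current divider: I(R_c) = I_0 · G_k/ΣG = 5.41 × (0.1160/0.9919) = 5.41 × 0.1170 = 0.6327 mA.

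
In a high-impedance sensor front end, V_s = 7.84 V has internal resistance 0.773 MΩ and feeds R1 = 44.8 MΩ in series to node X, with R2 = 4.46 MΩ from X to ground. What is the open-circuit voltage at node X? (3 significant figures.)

R1' = 0.773 + 44.8 = 45.57 MΩ (source resistance + R1).
V_th is the unloaded tap voltage: V_s · R2/(R1'+R2) = 7.84 × 0.08914 = 0.6989 V.

V_th ≈ 0.699 V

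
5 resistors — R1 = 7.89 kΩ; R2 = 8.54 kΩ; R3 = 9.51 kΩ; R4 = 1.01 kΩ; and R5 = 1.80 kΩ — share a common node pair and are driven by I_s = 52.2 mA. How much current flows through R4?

Total conductance ΣG = 1/7.89 + 1/8.54 + 1/9.51 + 1/1.01 + 1/1.80 = 1.895 (units of 1/kΩ).
By the current-divider rule, I = I_s · G_k/ΣG = 52.2 × 0.5226 = 27.28 mA.

I ≈ 27.3 mA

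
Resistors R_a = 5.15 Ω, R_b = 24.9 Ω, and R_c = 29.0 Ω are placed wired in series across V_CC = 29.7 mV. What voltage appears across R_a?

Series total: ΣR = 5.15 + 24.9 + 29.0 = 59.05 Ω.
Voltage divider: V = V_CC · (5.150 / 59.05) = 29.7 × 0.08721 = 2.590 mV.

V ≈ 2.59 mV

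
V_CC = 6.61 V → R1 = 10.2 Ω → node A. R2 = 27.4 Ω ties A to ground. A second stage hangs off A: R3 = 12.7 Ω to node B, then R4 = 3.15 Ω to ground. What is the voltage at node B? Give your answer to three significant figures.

Node A sees R2 in parallel with the series input of stage 2, R3 + R4 = 15.85 Ω.
R2 ‖ (R3+R4) = 10.04 Ω.
First divider: V_A = V_CC · 10.04/(10.2 + 10.04) = 3.279 V.
Then the unloaded second divider: V_B = V_A × R4/(R3+R4) = 3.279 × 0.1987 = 0.6517 V.

V_B ≈ 0.652 V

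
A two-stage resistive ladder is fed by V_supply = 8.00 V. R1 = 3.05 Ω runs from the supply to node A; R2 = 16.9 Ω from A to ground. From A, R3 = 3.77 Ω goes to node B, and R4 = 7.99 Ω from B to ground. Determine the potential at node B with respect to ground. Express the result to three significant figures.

V_B ≈ 3.78 V

Looking into the second stage from A: R3 + R4 = 11.76 Ω appears in parallel with R2.
R2 ‖ (R3+R4) = 6.935 Ω.
V_A = 8.00 × 6.935/(3.05 + 6.935) = 5.556 V.
Stage 2 is unloaded, so V_B = V_A · R4/(R3+R4) = 5.556 × 7.99/11.76 = 3.775 V.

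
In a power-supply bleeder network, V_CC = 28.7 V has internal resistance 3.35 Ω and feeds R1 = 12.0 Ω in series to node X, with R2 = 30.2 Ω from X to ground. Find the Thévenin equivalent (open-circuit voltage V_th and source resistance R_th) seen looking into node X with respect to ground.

R1' = 3.35 + 12.0 = 15.35 Ω (source resistance + R1).
With X open, the divider is unloaded: V_th = 28.7 × 30.2/45.55 = 19.03 V.
Looking into X with the source shorted: R_th = R1'·R2/(R1'+R2) = 15.35 × 30.2/45.55 = 10.18 Ω.

V_th ≈ 19.0 V, R_th ≈ 10.2 Ω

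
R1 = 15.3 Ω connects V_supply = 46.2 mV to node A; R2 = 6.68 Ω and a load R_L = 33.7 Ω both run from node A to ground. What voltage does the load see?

V_out ≈ 12.3 mV

The load sits in parallel with R2, giving an effective lower resistance R2' = R2·R_L/(R2+R_L) = 5.575 Ω.
Voltage divider with the loaded lower leg: V_out = 46.2 × 5.575/(15.3 + 5.575) = 46.2 × 0.2671 = 12.34 mV.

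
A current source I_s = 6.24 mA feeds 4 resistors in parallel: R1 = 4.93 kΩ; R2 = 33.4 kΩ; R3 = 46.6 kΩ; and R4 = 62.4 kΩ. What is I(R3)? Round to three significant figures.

Total conductance ΣG = 1/4.93 + 1/33.4 + 1/46.6 + 1/62.4 = 0.2703 (units of 1/kΩ).
Current divider: I(R3) = I_s · G_k/ΣG = 6.24 × (0.02146/0.2703) = 6.24 × 0.07940 = 0.4955 mA.

I ≈ 0.495 mA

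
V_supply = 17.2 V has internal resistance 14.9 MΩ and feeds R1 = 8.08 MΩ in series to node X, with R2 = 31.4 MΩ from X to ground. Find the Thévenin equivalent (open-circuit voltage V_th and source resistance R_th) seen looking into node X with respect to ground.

V_th ≈ 9.93 V, R_th ≈ 13.3 MΩ

R1' = 14.9 + 8.08 = 22.98 MΩ (source resistance + R1).
V_th is the unloaded tap voltage: V_supply · R2/(R1'+R2) = 17.2 × 0.5774 = 9.932 V.
Zeroing V_supply shorts the top of R1' to ground, so R_th = R1' ‖ R2 = 13.27 MΩ.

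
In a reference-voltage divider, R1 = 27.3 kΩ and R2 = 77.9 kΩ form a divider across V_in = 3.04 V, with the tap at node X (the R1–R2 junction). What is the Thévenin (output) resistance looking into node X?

With V_in suppressed (replaced by a short), R_th = R1 ‖ R2 = (27.30 × 77.9)/(27.30 + 77.9) = 20.22 kΩ.

R_th ≈ 20.2 kΩ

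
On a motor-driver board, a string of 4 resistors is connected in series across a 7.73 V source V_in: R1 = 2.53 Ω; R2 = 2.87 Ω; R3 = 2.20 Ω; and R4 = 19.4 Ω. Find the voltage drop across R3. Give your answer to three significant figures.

V ≈ 0.630 V

ΣR = 2.53 + 2.87 + 2.20 + 19.4 = 27.00 Ω.
By the voltage-divider rule, V = 7.73 × 2.200/27.00 = 0.6299 V.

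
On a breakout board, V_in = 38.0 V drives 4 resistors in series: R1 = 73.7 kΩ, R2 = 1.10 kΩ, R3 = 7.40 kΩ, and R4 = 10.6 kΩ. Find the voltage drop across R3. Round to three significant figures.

V ≈ 3.03 V

Series total: ΣR = 73.7 + 1.10 + 7.40 + 10.6 = 92.80 kΩ.
Voltage divider: V = V_in · (7.400 / 92.80) = 38.0 × 0.07974 = 3.030 V.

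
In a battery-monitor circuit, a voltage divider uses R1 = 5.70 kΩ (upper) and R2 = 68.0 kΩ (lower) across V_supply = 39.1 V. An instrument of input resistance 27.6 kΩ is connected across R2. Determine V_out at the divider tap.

V_out ≈ 30.3 V

First combine the lower leg with the load: R2 ‖ R_L = 19.63 kΩ.
Now apply the divider: V_out = 39.1 × 0.7750 = 30.30 V.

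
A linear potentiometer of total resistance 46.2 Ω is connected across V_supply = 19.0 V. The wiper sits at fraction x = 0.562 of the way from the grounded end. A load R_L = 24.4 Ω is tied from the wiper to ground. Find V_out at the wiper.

Split the track: R_lower = x·R_p = 25.96 Ω, R_upper = (1−x)·R_p = 20.24 Ω.
(x·R_p) ‖ R_L = 12.58 Ω.
Then V_out = V_supply · 12.58/(20.24 + 12.58) = 7.283 V.

V_out ≈ 7.28 V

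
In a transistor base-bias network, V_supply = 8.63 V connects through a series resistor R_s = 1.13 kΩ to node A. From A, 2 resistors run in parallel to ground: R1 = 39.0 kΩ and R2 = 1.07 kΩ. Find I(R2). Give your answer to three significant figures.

Combine the parallel branches: R_p = (1/39.0 + 1/1.07)⁻¹ = 1.041 kΩ.
Node voltage V_A = V_supply · R_p/(R_s + R_p) = 8.63 × 0.4796 = 4.139 V.
I(R2) = V_A / R2 = 4.139/1.07 = 3.868 mA.
(Check via current divider: I_total = 3.974 mA; share G_k/ΣG = 0.9733 → same result.)

I ≈ 3.87 mA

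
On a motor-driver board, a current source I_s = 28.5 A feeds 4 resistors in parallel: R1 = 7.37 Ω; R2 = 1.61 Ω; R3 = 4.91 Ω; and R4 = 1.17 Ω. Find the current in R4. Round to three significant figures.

I ≈ 13.4 A

Conductances: ΣG = 1/7.37 + 1/1.61 + 1/4.91 + 1/1.17 = 1.815 (1/Ω).
R4 takes the fraction G_k/ΣG = 0.8547/1.815 = 0.4709, so I = 28.5 × 0.4709 = 13.42 A.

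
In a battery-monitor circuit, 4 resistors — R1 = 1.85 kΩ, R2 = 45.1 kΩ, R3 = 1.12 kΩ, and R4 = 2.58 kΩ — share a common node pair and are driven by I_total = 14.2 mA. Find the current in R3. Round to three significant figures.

I ≈ 6.88 mA

Conductances: ΣG = 1/1.85 + 1/45.1 + 1/1.12 + 1/2.58 = 1.843 (1/kΩ).
Current divider: I(R3) = I_total · G_k/ΣG = 14.2 × (0.8929/1.843) = 14.2 × 0.4844 = 6.879 mA.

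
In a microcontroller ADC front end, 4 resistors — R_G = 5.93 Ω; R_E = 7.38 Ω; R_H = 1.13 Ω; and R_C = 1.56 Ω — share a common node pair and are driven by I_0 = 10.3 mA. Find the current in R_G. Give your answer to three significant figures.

Conductances: ΣG = 1/5.93 + 1/7.38 + 1/1.13 + 1/1.56 = 1.830 (1/Ω).
By the current-divider rule, I = I_0 · G_k/ΣG = 10.3 × 0.09214 = 0.9491 mA.

I ≈ 0.949 mA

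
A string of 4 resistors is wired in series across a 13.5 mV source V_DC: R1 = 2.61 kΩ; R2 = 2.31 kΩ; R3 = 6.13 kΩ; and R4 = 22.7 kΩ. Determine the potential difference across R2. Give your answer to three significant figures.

V ≈ 0.924 mV

Series total: ΣR = 2.61 + 2.31 + 6.13 + 22.7 = 33.75 kΩ.
Voltage divider: V = V_DC · (2.310 / 33.75) = 13.5 × 0.06844 = 0.9240 mV.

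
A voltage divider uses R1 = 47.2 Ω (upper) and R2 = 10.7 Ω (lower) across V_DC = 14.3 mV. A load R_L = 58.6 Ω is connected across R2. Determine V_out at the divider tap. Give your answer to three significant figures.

The load sits in parallel with R2, giving an effective lower resistance R2' = R2·R_L/(R2+R_L) = 9.048 Ω.
Voltage divider with the loaded lower leg: V_out = 14.3 × 9.048/(47.2 + 9.048) = 14.3 × 0.1609 = 2.300 mV.
(Unloaded it would be 2.64 mV; the load pulls it down.)

V_out ≈ 2.30 mV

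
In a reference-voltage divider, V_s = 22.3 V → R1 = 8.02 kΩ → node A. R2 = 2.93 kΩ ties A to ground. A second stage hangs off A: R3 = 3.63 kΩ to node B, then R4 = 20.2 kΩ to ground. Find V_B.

Looking into the second stage from A: R3 + R4 = 23.83 kΩ appears in parallel with R2.
Effective lower resistance at A: R2 ‖ 23.83 = 2.609 kΩ.
First divider: V_A = V_s · 2.609/(8.02 + 2.609) = 5.474 V.
Stage 2 is unloaded, so V_B = V_A · R4/(R3+R4) = 5.474 × 20.2/23.83 = 4.640 V.

V_B ≈ 4.64 V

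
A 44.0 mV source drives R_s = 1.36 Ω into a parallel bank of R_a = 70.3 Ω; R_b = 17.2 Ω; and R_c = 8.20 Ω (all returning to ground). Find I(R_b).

Combine the parallel branches: R_p = (1/70.3 + 1/17.2 + 1/8.20)⁻¹ = 5.146 Ω.
V_A by voltage divider: V_A = 44.0 × 5.146/(1.36 + 5.146) = 34.80 mV.
Branch current I = V_A/R_b = 34.80/17.2 = 2.023 mA.

I ≈ 2.02 mA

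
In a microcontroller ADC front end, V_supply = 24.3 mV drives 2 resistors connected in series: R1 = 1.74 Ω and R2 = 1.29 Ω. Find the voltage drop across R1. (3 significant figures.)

Series total: ΣR = 1.74 + 1.29 = 3.030 Ω.
Voltage divider: V = V_supply · (1.740 / 3.030) = 24.3 × 0.5743 = 13.95 mV.

V ≈ 14.0 mV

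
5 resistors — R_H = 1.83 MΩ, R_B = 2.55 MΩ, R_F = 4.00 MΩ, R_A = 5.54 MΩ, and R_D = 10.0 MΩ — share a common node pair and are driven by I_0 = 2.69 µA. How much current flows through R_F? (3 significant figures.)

Conductances: ΣG = 1/1.83 + 1/2.55 + 1/4.00 + 1/5.54 + 1/10.0 = 1.469 (1/MΩ).
By the current-divider rule, I = I_0 · G_k/ΣG = 2.69 × 0.1702 = 0.4578 µA.

I ≈ 0.458 µA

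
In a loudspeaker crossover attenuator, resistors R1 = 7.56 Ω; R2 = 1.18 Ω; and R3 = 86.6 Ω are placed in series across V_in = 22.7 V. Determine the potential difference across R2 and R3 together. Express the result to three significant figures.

V ≈ 20.9 V

ΣR = 7.56 + 1.18 + 86.6 = 95.34 Ω.
R_{R2..R3} = 1.18 + 86.6 = 87.78 Ω.
By the voltage-divider rule, V = 22.7 × 87.78/95.34 = 20.90 V.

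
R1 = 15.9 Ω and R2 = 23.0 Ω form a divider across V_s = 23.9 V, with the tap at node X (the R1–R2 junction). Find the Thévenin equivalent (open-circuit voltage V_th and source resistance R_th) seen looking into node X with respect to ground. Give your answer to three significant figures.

V_th is the unloaded tap voltage: V_s · R2/(R1+R2) = 23.9 × 0.5913 = 14.13 V.
Looking into X with the source shorted: R_th = R1·R2/(R1+R2) = 15.90 × 23.0/38.90 = 9.401 Ω.

V_th ≈ 14.1 V, R_th ≈ 9.40 Ω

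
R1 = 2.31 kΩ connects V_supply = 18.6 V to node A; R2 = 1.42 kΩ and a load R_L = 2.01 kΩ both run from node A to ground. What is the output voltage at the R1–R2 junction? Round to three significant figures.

R2 ‖ R_L = (1.42 × 2.01)/(1.42 + 2.01) = 0.8321 kΩ.
Then V_out = V_supply · R2'/(R1 + R2') = 18.6 × 0.8321/3.142 = 4.926 V.

V_out ≈ 4.93 V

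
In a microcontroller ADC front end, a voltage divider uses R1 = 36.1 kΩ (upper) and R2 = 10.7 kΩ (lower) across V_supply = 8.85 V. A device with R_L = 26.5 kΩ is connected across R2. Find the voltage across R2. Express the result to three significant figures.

R2 ‖ R_L = (10.7 × 26.5)/(10.7 + 26.5) = 7.622 kΩ.
Then V_out = V_supply · R2'/(R1 + R2') = 8.85 × 7.622/43.72 = 1.543 V.

V_out ≈ 1.54 V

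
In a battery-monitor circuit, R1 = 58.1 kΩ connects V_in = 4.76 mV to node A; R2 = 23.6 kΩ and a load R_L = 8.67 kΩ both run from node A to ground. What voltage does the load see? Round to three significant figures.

V_out ≈ 0.468 mV

First combine the lower leg with the load: R2 ‖ R_L = 6.341 kΩ.
Then V_out = V_in · R2'/(R1 + R2') = 4.76 × 6.341/64.44 = 0.4684 mV.
(Unloaded it would be 1.37 mV; the load pulls it down.)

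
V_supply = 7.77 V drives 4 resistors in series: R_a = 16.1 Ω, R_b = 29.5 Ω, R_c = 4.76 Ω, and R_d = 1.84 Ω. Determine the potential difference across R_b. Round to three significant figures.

ΣR = 16.1 + 29.5 + 4.76 + 1.84 = 52.20 Ω.
By the voltage-divider rule, V = 7.77 × 29.50/52.20 = 4.391 V.

V ≈ 4.39 V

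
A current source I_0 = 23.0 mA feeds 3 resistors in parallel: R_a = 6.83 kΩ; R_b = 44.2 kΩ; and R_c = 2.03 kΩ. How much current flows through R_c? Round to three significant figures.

ΣG = 1/6.83 + 1/44.2 + 1/2.03 = 0.6616.
R_c takes the fraction G_k/ΣG = 0.4926/0.6616 = 0.7445, so I = 23.0 × 0.7445 = 17.12 mA.

I ≈ 17.1 mA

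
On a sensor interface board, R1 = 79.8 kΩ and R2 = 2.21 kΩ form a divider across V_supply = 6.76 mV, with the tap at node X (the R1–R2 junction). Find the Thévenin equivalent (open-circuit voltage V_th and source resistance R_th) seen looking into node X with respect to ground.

Open-circuit (no load on X): V_th = V_supply · R2/(R1 + R2) = 6.76 × 2.21/(79.80 + 2.21) = 0.1822 mV.
Zeroing V_supply shorts the top of R1 to ground, so R_th = R1 ‖ R2 = 2.150 kΩ.

V_th ≈ 0.182 mV, R_th ≈ 2.15 kΩ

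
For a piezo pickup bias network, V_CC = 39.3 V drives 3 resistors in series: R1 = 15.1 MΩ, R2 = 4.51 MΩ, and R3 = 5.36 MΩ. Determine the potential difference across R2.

Series total: ΣR = 15.1 + 4.51 + 5.36 = 24.97 MΩ.
V = V_CC · R/ΣR = 39.3 × 0.1806 = 7.098 V.

V ≈ 7.10 V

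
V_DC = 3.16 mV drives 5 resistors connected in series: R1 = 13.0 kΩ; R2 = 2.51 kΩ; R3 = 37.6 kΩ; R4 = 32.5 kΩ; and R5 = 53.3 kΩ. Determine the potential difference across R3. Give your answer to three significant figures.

Series total: ΣR = 13.0 + 2.51 + 37.6 + 32.5 + 53.3 = 138.9 kΩ.
Voltage divider: V = V_DC · (37.60 / 138.9) = 3.16 × 0.2707 = 0.8553 mV.

V ≈ 0.855 mV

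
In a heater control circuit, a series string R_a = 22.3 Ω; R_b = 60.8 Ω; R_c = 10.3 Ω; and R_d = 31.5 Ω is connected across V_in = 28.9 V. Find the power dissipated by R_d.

P ≈ 1.69 W

Series current I = V_in/ΣR = 28.9/124.9 = 0.2314 A.
P(R_d) = I²·R_d = (0.2314)² × 31.5 = 1.686 W.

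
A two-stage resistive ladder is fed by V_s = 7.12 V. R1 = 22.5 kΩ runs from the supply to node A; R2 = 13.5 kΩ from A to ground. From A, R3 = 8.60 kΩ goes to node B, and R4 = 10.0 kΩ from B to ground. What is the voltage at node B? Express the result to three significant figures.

Node A sees R2 in parallel with the series input of stage 2, R3 + R4 = 18.60 kΩ.
Effective lower resistance at A: R2 ‖ 18.60 = 7.822 kΩ.
So V_A = 7.12 × 0.2580 = 1.837 V.
Then the unloaded second divider: V_B = V_A × R4/(R3+R4) = 1.837 × 0.5376 = 0.9875 V.

V_B ≈ 0.988 V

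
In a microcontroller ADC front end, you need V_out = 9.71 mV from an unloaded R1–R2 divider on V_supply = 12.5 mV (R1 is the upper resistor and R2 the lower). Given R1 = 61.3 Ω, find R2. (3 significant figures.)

R2 ≈ 213 Ω

V_out/V_supply = R2/(R1+R2) = 0.7768.
R2 = R1 · 0.7768/(1 − 0.7768) = 213.3 Ω.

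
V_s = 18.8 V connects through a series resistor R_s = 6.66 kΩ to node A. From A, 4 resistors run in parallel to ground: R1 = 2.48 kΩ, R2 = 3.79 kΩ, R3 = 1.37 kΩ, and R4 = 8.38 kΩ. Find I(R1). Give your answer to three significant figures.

I ≈ 0.683 mA

Combine the parallel branches: R_p = (1/2.48 + 1/3.79 + 1/1.37 + 1/8.38)⁻¹ = 0.6595 kΩ.
V_A by voltage divider: V_A = 18.8 × 0.6595/(6.66 + 0.6595) = 1.694 V.
I(R1) = V_A / R1 = 1.694/2.48 = 0.6830 mA.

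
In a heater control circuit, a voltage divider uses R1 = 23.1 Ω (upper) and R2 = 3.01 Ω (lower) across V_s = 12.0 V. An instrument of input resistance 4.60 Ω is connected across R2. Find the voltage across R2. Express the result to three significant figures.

R2 ‖ R_L = (3.01 × 4.60)/(3.01 + 4.60) = 1.819 Ω.
Voltage divider with the loaded lower leg: V_out = 12.0 × 1.819/(23.1 + 1.819) = 12.0 × 0.07301 = 0.8762 V.

V_out ≈ 0.876 V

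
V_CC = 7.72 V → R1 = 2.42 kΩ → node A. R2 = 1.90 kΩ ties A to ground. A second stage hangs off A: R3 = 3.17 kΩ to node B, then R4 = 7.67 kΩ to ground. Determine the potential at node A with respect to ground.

Node A sees R2 in parallel with the series input of stage 2, R3 + R4 = 10.84 kΩ.
Effective lower resistance at A: R2 ‖ 10.84 = 1.617 kΩ.
V_A = 7.72 × 1.617/(2.42 + 1.617) = 3.092 V.

V_A ≈ 3.09 V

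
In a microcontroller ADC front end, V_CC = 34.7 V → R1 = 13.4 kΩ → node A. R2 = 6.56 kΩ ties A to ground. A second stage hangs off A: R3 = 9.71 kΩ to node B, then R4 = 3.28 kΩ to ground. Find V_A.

Looking into the second stage from A: R3 + R4 = 12.99 kΩ appears in parallel with R2.
R2 ‖ (R3+R4) = 4.359 kΩ.
First divider: V_A = V_CC · 4.359/(13.4 + 4.359) = 8.517 V.

V_A ≈ 8.52 V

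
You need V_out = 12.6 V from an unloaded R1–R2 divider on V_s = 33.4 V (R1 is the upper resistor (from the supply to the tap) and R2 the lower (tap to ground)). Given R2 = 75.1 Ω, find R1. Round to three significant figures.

R1 ≈ 124 Ω

V_out/V_s = R2/(R1+R2) = 0.3772.
R1 = R2·(1/k − 1) = 75.1 × 1.651 = 124.0 Ω.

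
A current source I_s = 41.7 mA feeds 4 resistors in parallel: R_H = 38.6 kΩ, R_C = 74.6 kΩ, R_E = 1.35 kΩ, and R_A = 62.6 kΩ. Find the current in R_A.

ΣG = 1/38.6 + 1/74.6 + 1/1.35 + 1/62.6 = 0.7960.
R_A takes the fraction G_k/ΣG = 0.01597/0.7960 = 0.02007, so I = 41.7 × 0.02007 = 0.8368 mA.

I ≈ 0.837 mA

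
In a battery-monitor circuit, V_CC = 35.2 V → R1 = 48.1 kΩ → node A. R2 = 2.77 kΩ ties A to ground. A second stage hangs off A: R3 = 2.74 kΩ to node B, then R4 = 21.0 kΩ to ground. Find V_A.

Looking into the second stage from A: R3 + R4 = 23.74 kΩ appears in parallel with R2.
Effective lower resistance at A: R2 ‖ 23.74 = 2.481 kΩ.
So V_A = 35.2 × 0.04904 = 1.726 V.

V_A ≈ 1.73 V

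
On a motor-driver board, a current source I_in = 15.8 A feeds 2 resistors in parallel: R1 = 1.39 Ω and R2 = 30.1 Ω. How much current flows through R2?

I ≈ 0.697 A

Two-branch current divider: I_k = I_in · R_other/(R_1 + R_2).
So I = 15.8 × 1.39/31.49 = 0.6974 A.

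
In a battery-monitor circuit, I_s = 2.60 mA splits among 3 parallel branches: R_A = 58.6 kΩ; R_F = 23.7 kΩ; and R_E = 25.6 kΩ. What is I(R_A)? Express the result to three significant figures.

I ≈ 0.451 mA

Total conductance ΣG = 1/58.6 + 1/23.7 + 1/25.6 = 0.09832 (units of 1/kΩ).
R_A takes the fraction G_k/ΣG = 0.01706/0.09832 = 0.1736, so I = 2.60 × 0.1736 = 0.4513 mA.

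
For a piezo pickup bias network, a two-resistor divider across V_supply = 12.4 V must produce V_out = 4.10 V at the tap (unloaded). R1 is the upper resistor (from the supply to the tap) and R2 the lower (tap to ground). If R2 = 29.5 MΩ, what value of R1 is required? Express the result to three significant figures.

Required fraction k = V_out/V_supply = 0.3306.
Rearranging, R1 = R2·(1−k)/k = 29.5 × 2.024 = 59.72 MΩ.

R1 ≈ 59.7 MΩ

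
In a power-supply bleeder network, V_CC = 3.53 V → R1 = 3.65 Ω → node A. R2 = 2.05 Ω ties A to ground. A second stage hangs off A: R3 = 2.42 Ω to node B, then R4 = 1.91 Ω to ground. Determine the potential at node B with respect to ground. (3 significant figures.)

Looking into the second stage from A: R3 + R4 = 4.330 Ω appears in parallel with R2.
Effective lower resistance at A: R2 ‖ 4.330 = 1.391 Ω.
So V_A = 3.53 × 0.2760 = 0.9742 V.
Stage 2 is unloaded, so V_B = V_A · R4/(R3+R4) = 0.9742 × 1.91/4.330 = 0.4297 V.

V_B ≈ 0.430 V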